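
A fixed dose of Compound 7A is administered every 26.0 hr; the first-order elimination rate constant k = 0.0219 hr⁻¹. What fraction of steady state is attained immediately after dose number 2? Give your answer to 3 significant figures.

f_n = 1 − e^(−nkτ) = 1 − e^(−2 × 0.02190 × 26.0) = 1 − e^(−1.139) = 1 − 0.3202 ≈ 0.680

0.680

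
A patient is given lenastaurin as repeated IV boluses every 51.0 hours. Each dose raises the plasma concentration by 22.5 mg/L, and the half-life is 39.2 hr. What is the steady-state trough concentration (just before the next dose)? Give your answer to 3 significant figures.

k = ln 2 / 39.2 = 0.01768 hr⁻¹
Fraction remaining after one interval: e^(−kτ) = e^(−0.01768 × 51.0) = 0.4058
R = 1 / (1 − 0.4058) = 1.683
Css,max = 22.5 × 1.683 = 37.87 mg/L
Css,min = Css,max × e^(−kτ) = 37.87 × 0.4058 ≈ 15.4 mg/L

15.4 mg/L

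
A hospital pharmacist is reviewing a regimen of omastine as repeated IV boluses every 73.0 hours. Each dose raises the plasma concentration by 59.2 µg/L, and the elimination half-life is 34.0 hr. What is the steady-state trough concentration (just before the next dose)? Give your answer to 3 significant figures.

k = ln 2 / 34.0 = 0.02039 hr⁻¹
Fraction remaining after one interval: e^(−kτ) = e^(−0.02039 × 73.0) = 0.2258
R = 1 / (1 − 0.2258) = 1.292
Css,max = 59.2 × 1.292 = 76.46 µg/L
Css,min = Css,max × e^(−kτ) = 76.46 × 0.2258 ≈ 17.3 µg/L

17.3 µg/L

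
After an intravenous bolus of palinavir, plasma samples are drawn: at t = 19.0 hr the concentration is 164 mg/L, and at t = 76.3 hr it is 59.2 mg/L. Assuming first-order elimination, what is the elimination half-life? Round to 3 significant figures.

39.0 hours

k = ln(C₁/C₂) / (t₂ − t₁) = ln(164/59.2) / (76.3 − 19.0)
  = 1.019 / 57.30 = 0.01778 hr⁻¹
t½ = ln 2 / k = ln 2 / 0.01778 ≈ 39.0 hours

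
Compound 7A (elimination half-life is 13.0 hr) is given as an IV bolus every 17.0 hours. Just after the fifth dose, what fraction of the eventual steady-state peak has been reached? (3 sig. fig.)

0.989

k = ln 2 / 13.0 = 0.05332 hr⁻¹
f_n = 1 − e^(−nkτ) = 1 − e^(−5 × 0.05332 × 17.0) = 1 − e^(−4.532) = 1 − 0.01076 ≈ 0.989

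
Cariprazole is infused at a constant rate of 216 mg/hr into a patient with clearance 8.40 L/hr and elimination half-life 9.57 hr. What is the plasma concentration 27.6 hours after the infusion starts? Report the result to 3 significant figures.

22.2 mg/L

Css = rate / CL = 216 / 8.40 = 25.71 mg/L
k = ln 2 / 9.57 = 0.07243 hr⁻¹
C(t) = Css (1 − e^(−kt)) = 25.71 × (1 − e^(−1.999)) = 25.71 × 0.8645 ≈ 22.2 mg/L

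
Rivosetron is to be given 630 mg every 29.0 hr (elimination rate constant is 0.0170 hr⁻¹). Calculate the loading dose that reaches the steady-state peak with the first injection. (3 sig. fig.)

1620 mg

Accumulation ratio R = 1 / (1 − e^(−kτ)) = 1 / (1 − e^(−0.01700×29.0)) = 1 / (1 − 0.6108) = 2.569
Loading dose = maintenance dose × R = 630 × 2.569 ≈ 1620 mg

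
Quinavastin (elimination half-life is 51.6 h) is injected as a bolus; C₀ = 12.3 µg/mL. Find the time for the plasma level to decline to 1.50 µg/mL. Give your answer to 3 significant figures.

157 hours

k = ln 2 / 51.6 = 0.01343 h⁻¹
C(t) = C₀ e^(−kt)  ⇒  t = ln(C₀/C) / k
t = ln(12.3/1.50) / 0.01343 = 2.104 / 0.01343 ≈ 157 hours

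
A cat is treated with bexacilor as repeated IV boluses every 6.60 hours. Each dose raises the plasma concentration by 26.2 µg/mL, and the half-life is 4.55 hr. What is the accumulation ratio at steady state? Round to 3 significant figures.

1.58

k = ln 2 / 4.55 = 0.1523 hr⁻¹
Fraction remaining after one interval: e^(−kτ) = e^(−0.1523 × 6.60) = 0.3659
R = 1 / (1 − 0.3659) = 1 / 0.6341 ≈ 1.58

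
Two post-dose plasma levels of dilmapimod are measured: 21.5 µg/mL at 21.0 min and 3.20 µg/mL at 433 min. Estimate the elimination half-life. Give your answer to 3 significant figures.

k = ln(C₁/C₂) / (t₂ − t₁) = ln(21.5/3.20) / (433 − 21.0)
  = 1.905 / 412.0 = 0.004624 min⁻¹
t½ = ln 2 / k = ln 2 / 0.004624 ≈ 150 minutes

150 minutes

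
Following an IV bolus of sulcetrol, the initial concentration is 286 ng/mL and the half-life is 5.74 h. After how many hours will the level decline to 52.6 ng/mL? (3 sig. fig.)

14.0 hours

k = ln 2 / 5.74 = 0.1208 h⁻¹
C(t) = C₀ e^(−kt)  ⇒  t = ln(C₀/C) / k
t = ln(286/52.6) / 0.1208 = 1.693 / 0.1208 ≈ 14.0 hours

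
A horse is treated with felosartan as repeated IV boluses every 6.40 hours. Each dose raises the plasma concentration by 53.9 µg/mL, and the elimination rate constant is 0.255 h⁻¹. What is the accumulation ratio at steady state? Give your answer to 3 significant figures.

1.24

Fraction remaining after one interval: e^(−kτ) = e^(−0.2550 × 6.40) = 0.1955
R = 1 / (1 − 0.1955) = 1 / 0.8045 ≈ 1.24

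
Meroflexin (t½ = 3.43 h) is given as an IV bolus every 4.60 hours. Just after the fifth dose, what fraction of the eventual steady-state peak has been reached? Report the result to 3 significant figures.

0.990

k = ln 2 / 3.43 = 0.2021 h⁻¹
f_n = 1 − e^(−nkτ) = 1 − e^(−5 × 0.2021 × 4.60) = 1 − e^(−4.648) = 1 − 0.009581 ≈ 0.990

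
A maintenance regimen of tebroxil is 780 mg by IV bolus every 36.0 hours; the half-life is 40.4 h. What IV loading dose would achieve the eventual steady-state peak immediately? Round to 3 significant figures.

1690 mg

k = ln 2 / 40.4 = 0.01716 h⁻¹
Accumulation ratio R = 1 / (1 − e^(−kτ)) = 1 / (1 − e^(−0.01716×36.0)) = 1 / (1 − 0.5392) = 2.170
Loading dose = maintenance dose × R = 780 × 2.170 ≈ 1690 mg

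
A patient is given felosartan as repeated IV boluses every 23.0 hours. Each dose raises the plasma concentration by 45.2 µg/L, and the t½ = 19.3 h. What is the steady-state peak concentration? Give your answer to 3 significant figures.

k = ln 2 / 19.3 = 0.03591 h⁻¹
Fraction remaining after one interval: e^(−kτ) = e^(−0.03591 × 23.0) = 0.4378
R = 1 / (1 − 0.4378) = 1.779
Css,max = 45.2 × 1.779 ≈ 80.4 µg/L

80.4 µg/L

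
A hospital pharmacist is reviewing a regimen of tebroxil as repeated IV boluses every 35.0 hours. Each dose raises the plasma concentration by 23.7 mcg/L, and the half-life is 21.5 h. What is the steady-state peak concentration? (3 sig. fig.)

k = ln 2 / 21.5 = 0.03224 h⁻¹
Fraction remaining after one interval: e^(−kτ) = e^(−0.03224 × 35.0) = 0.3236
R = 1 / (1 − 0.3236) = 1.478
Css,max = 23.7 × 1.478 ≈ 35.0 mcg/L

35.0 mcg/L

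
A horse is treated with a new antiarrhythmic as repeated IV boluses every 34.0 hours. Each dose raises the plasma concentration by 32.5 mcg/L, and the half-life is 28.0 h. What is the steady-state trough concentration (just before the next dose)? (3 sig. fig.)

24.6 mcg/L

k = ln 2 / 28.0 = 0.02476 h⁻¹
Fraction remaining after one interval: e^(−kτ) = e^(−0.02476 × 34.0) = 0.4310
R = 1 / (1 − 0.4310) = 1.757
Css,max = 32.5 × 1.757 = 57.12 mcg/L
Css,min = Css,max × e^(−kτ) = 57.12 × 0.4310 ≈ 24.6 mcg/L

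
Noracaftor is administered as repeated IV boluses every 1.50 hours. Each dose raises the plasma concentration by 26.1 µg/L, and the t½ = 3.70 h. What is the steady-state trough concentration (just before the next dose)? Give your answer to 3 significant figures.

k = ln 2 / 3.70 = 0.1873 h⁻¹
Fraction remaining after one interval: e^(−kτ) = e^(−0.1873 × 1.50) = 0.7550
R = 1 / (1 − 0.7550) = 4.082
Css,max = 26.1 × 4.082 = 106.5 µg/L
Css,min = Css,max × e^(−kτ) = 106.5 × 0.7550 ≈ 80.4 µg/L

80.4 µg/L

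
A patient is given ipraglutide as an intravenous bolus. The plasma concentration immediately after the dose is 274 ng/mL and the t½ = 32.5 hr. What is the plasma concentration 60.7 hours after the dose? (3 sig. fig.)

k = ln 2 / 32.5 = 0.02133 hr⁻¹
C(t) = C₀ e^(−kt) = 274 × e^(−0.02133 × 60.7) = 274 × e^(−1.295) = 274 × 0.2740 ≈ 75.1 ng/mL

75.1 ng/mL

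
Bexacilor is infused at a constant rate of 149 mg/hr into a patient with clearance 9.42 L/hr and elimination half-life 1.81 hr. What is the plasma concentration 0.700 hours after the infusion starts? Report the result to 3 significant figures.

Css = rate / CL = 149 / 9.42 = 15.82 mg/L
k = ln 2 / 1.81 = 0.3830 hr⁻¹
C(t) = Css (1 − e^(−kt)) = 15.82 × (1 − e^(−0.2681)) = 15.82 × 0.2351 ≈ 3.72 mg/L

3.72 mg/L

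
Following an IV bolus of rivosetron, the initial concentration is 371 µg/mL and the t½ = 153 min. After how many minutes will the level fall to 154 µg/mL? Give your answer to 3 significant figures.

194 minutes

k = ln 2 / 153 = 0.004530 min⁻¹
C(t) = C₀ e^(−kt)  ⇒  t = ln(C₀/C) / k
t = ln(371/154) / 0.004530 = 0.8792 / 0.004530 ≈ 194 minutes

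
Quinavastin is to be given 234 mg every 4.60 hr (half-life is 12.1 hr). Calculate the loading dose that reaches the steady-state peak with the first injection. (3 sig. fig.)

k = ln 2 / 12.1 = 0.05728 hr⁻¹
Accumulation ratio R = 1 / (1 − e^(−kτ)) = 1 / (1 − e^(−0.05728×4.60)) = 1 / (1 − 0.7683) = 4.317
Loading dose = maintenance dose × R = 234 × 4.317 ≈ 1010 mg

1010 mg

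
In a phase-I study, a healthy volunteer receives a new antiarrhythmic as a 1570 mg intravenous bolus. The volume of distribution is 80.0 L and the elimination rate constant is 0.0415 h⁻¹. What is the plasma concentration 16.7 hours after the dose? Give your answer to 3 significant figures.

C₀ = dose / V = 1570 / 80.0 = 19.62 mg/L
C(t) = C₀ e^(−kt) = 19.62 × e^(−0.04150 × 16.7) = 19.62 × e^(−0.6931) = 19.62 × 0.5000 ≈ 9.81 mg/L

9.81 mg/L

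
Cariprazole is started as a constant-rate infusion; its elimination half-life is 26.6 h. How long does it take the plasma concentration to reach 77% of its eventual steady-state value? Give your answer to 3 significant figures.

k = ln 2 / 26.6 = 0.02606 h⁻¹
f = 1 − e^(−kt)  ⇒  t = −ln(1 − f) / k
t = −ln(1 − 0.77) / 0.02606 = 1.470 / 0.02606 ≈ 56.4 hours

56.4 hours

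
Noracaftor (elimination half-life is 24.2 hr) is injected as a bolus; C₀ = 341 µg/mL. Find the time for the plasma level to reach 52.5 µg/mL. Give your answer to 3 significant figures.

k = ln 2 / 24.2 = 0.02864 hr⁻¹
C(t) = C₀ e^(−kt)  ⇒  t = ln(C₀/C) / k
t = ln(341/52.5) / 0.02864 = 1.871 / 0.02864 ≈ 65.3 hours

65.3 hours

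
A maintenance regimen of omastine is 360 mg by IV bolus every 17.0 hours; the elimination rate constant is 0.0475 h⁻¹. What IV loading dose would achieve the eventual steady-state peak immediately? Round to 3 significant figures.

Accumulation ratio R = 1 / (1 − e^(−kτ)) = 1 / (1 − e^(−0.04750×17.0)) = 1 / (1 − 0.4460) = 1.805
Loading dose = maintenance dose × R = 360 × 1.805 ≈ 650 mg

650 mg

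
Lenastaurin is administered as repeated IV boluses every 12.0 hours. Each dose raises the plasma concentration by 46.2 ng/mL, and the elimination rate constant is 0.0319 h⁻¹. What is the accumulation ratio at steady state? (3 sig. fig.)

Fraction remaining after one interval: e^(−kτ) = e^(−0.03190 × 12.0) = 0.6819
R = 1 / (1 − 0.6819) = 1 / 0.3181 ≈ 3.14

3.14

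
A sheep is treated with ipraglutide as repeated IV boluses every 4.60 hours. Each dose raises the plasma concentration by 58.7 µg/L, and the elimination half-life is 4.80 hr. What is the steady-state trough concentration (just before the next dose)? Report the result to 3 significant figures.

k = ln 2 / 4.80 = 0.1444 hr⁻¹
Fraction remaining after one interval: e^(−kτ) = e^(−0.1444 × 4.60) = 0.5147
R = 1 / (1 − 0.5147) = 2.060
Css,max = 58.7 × 2.060 = 120.9 µg/L
Css,min = Css,max × e^(−kτ) = 120.9 × 0.5147 ≈ 62.2 µg/L

62.2 µg/L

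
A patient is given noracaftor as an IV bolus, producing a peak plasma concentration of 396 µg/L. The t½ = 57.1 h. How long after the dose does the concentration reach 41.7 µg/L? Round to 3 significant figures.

k = ln 2 / 57.1 = 0.01214 h⁻¹
C(t) = C₀ e^(−kt)  ⇒  t = ln(C₀/C) / k
t = ln(396/41.7) / 0.01214 = 2.251 / 0.01214 ≈ 185 hours

185 hours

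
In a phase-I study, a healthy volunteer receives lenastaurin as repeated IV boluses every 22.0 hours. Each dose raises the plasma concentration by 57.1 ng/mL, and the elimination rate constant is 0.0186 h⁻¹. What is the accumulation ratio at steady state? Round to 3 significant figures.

Fraction remaining after one interval: e^(−kτ) = e^(−0.01860 × 22.0) = 0.6642
R = 1 / (1 − 0.6642) = 1 / 0.3358 ≈ 2.98

2.98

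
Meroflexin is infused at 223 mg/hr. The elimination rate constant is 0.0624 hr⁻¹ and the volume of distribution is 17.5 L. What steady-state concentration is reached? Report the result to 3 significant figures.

CL = k · V = 0.0624 × 17.5 = 1.092 L/hr
Css = rate / CL = 223 / 1.092 ≈ 204 µg/mL

204 µg/mL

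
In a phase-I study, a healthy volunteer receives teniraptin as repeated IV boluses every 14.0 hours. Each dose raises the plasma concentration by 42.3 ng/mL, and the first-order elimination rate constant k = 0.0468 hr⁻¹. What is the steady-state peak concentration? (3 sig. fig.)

88.0 ng/mL

Fraction remaining after one interval: e^(−kτ) = e^(−0.04680 × 14.0) = 0.5193
R = 1 / (1 − 0.5193) = 2.080
Css,max = 42.3 × 2.080 ≈ 88.0 ng/mL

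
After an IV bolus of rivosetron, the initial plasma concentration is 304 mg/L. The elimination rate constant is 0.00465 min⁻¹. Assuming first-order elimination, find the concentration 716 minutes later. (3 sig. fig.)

C(t) = C₀ e^(−kt) = 304 × e^(−0.004650 × 716) = 304 × e^(−3.329) = 304 × 0.03581 ≈ 10.9 mg/L

10.9 mg/L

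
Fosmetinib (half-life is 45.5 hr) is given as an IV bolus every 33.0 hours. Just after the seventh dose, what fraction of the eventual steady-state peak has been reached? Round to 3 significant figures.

k = ln 2 / 45.5 = 0.01523 hr⁻¹
f_n = 1 − e^(−nkτ) = 1 − e^(−7 × 0.01523 × 33.0) = 1 − e^(−3.519) = 1 − 0.02963 ≈ 0.970

0.970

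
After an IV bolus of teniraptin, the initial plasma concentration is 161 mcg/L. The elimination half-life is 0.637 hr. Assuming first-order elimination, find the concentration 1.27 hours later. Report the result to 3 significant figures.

40.4 mcg/L

k = ln 2 / 0.637 = 1.088 hr⁻¹
1.27 hr is 1.994 half-lives, so C = 161 × (1/2)^1.994 = 161 × 0.2511 ≈ 40.4 mcg/L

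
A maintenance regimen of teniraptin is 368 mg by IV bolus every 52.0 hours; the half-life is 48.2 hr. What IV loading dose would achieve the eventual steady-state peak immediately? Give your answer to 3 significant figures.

699 mg

k = ln 2 / 48.2 = 0.01438 hr⁻¹
Accumulation ratio R = 1 / (1 − e^(−kτ)) = 1 / (1 − e^(−0.01438×52.0)) = 1 / (1 − 0.4734) = 1.899
Loading dose = maintenance dose × R = 368 × 1.899 ≈ 699 mg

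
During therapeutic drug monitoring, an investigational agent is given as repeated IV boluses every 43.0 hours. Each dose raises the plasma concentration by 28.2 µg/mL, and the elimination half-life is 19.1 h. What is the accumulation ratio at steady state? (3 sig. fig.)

k = ln 2 / 19.1 = 0.03629 h⁻¹
Fraction remaining after one interval: e^(−kτ) = e^(−0.03629 × 43.0) = 0.2100
R = 1 / (1 − 0.2100) = 1 / 0.7900 ≈ 1.27

1.27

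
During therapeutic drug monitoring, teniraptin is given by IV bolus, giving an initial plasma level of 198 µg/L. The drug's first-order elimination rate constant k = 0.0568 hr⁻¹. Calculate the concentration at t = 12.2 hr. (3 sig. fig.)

C(t) = C₀ e^(−kt) = 198 × e^(−0.05680 × 12.2) = 198 × e^(−0.6930) = 198 × 0.5001 ≈ 99.0 µg/L

99.0 µg/L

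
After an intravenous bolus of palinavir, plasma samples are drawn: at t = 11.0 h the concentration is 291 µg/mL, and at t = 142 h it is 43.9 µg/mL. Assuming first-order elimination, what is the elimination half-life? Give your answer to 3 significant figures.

k = ln(C₁/C₂) / (t₂ − t₁) = ln(291/43.9) / (142 − 11.0)
  = 1.891 / 131.0 = 0.01444 h⁻¹
t½ = ln 2 / k = ln 2 / 0.01444 ≈ 48.0 hours

48.0 hours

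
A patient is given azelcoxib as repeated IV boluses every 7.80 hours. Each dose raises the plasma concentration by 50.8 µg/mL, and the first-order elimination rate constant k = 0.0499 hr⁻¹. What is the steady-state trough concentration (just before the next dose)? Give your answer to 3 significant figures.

107 µg/mL

Fraction remaining after one interval: e^(−kτ) = e^(−0.04990 × 7.80) = 0.6776
R = 1 / (1 − 0.6776) = 3.102
Css,max = 50.8 × 3.102 = 157.6 µg/mL
Css,min = Css,max × e^(−kτ) = 157.6 × 0.6776 ≈ 107 µg/mL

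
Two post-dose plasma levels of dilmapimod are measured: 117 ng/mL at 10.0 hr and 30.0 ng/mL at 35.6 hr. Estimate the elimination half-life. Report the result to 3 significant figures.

13.0 hours

k = ln(C₁/C₂) / (t₂ − t₁) = ln(117/30.0) / (35.6 − 10.0)
  = 1.361 / 25.60 = 0.05316 hr⁻¹
t½ = ln 2 / k = ln 2 / 0.05316 ≈ 13.0 hours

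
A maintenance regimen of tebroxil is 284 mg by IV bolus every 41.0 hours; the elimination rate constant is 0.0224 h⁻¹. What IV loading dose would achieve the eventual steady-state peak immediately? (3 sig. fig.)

473 mg

Accumulation ratio R = 1 / (1 − e^(−kτ)) = 1 / (1 − e^(−0.02240×41.0)) = 1 / (1 − 0.3992) = 1.664
Loading dose = maintenance dose × R = 284 × 1.664 ≈ 473 mg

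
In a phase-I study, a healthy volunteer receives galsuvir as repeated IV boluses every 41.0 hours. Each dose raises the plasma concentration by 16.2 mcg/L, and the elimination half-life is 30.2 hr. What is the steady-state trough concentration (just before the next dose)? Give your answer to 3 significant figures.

k = ln 2 / 30.2 = 0.02295 hr⁻¹
Fraction remaining after one interval: e^(−kτ) = e^(−0.02295 × 41.0) = 0.3902
R = 1 / (1 − 0.3902) = 1.640
Css,max = 16.2 × 1.640 = 26.57 mcg/L
Css,min = Css,max × e^(−kτ) = 26.57 × 0.3902 ≈ 10.4 mcg/L

10.4 mcg/L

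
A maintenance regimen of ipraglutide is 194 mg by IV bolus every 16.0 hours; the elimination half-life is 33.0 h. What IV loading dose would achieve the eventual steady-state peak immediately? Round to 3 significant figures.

k = ln 2 / 33.0 = 0.02100 h⁻¹
Accumulation ratio R = 1 / (1 − e^(−kτ)) = 1 / (1 − e^(−0.02100×16.0)) = 1 / (1 − 0.7146) = 3.504
Loading dose = maintenance dose × R = 194 × 3.504 ≈ 680 mg

680 mg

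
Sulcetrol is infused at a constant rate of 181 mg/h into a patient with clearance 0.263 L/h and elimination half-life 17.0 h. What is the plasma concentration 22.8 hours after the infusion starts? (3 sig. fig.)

Css = rate / CL = 181 / 0.263 = 688.2 µg/mL
k = ln 2 / 17.0 = 0.04077 h⁻¹
C(t) = Css (1 − e^(−kt)) = 688.2 × (1 − e^(−0.9296)) = 688.2 × 0.6053 ≈ 417 µg/mL

417 µg/mL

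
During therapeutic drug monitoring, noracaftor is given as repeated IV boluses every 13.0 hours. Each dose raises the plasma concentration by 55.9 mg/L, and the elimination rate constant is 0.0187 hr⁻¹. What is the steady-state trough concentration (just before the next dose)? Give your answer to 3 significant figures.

Fraction remaining after one interval: e^(−kτ) = e^(−0.01870 × 13.0) = 0.7842
R = 1 / (1 − 0.7842) = 4.634
Css,max = 55.9 × 4.634 = 259.0 mg/L
Css,min = Css,max × e^(−kτ) = 259.0 × 0.7842 ≈ 203 mg/L

203 mg/L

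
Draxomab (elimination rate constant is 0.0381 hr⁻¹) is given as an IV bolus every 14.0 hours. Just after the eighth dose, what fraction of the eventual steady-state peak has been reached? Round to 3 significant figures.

0.986

f_n = 1 − e^(−nkτ) = 1 − e^(−8 × 0.03810 × 14.0) = 1 − e^(−4.267) = 1 − 0.01402 ≈ 0.986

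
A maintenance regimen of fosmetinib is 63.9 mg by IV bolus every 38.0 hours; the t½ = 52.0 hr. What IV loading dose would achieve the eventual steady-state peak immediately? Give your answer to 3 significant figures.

161 mg

k = ln 2 / 52.0 = 0.01333 hr⁻¹
Accumulation ratio R = 1 / (1 − e^(−kτ)) = 1 / (1 − e^(−0.01333×38.0)) = 1 / (1 − 0.6026) = 2.516
Loading dose = maintenance dose × R = 63.9 × 2.516 ≈ 161 mg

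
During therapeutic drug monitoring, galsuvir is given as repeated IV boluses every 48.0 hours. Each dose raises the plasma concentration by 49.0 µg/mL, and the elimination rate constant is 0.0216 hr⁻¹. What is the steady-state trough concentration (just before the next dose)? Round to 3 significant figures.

Fraction remaining after one interval: e^(−kτ) = e^(−0.02160 × 48.0) = 0.3546
R = 1 / (1 − 0.3546) = 1.549
Css,max = 49.0 × 1.549 = 75.92 µg/mL
Css,min = Css,max × e^(−kτ) = 75.92 × 0.3546 ≈ 26.9 µg/mL

26.9 µg/mL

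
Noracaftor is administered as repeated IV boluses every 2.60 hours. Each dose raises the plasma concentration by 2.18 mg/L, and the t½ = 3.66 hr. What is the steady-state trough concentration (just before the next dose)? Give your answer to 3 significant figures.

k = ln 2 / 3.66 = 0.1894 hr⁻¹
Fraction remaining after one interval: e^(−kτ) = e^(−0.1894 × 2.60) = 0.6112
R = 1 / (1 − 0.6112) = 2.572
Css,max = 2.18 × 2.572 = 5.606 mg/L
Css,min = Css,max × e^(−kτ) = 5.606 × 0.6112 ≈ 3.43 mg/L

3.43 mg/L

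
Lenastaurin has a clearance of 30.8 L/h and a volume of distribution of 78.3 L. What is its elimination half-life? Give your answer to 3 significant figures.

1.76 hours

k = CL / V = 30.8 / 78.3 = 0.3934 h⁻¹
t½ = ln 2 / k = ln 2 / 0.3934 ≈ 1.76 hours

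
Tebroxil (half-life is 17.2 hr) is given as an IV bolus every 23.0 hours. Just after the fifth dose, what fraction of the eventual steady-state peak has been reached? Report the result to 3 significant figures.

0.990

k = ln 2 / 17.2 = 0.04030 hr⁻¹
f_n = 1 − e^(−nkτ) = 1 − e^(−5 × 0.04030 × 23.0) = 1 − e^(−4.634) = 1 − 0.009712 ≈ 0.990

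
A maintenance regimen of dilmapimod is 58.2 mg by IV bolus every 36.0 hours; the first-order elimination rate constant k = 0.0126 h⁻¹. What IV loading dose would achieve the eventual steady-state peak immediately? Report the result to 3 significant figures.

Accumulation ratio R = 1 / (1 − e^(−kτ)) = 1 / (1 − e^(−0.01260×36.0)) = 1 / (1 − 0.6353) = 2.742
Loading dose = maintenance dose × R = 58.2 × 2.742 ≈ 160 mg

160 mg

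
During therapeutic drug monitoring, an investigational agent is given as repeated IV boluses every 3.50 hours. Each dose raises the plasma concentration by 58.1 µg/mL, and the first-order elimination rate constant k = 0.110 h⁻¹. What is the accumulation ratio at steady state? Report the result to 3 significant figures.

3.13

Fraction remaining after one interval: e^(−kτ) = e^(−0.1100 × 3.50) = 0.6805
R = 1 / (1 − 0.6805) = 1 / 0.3195 ≈ 3.13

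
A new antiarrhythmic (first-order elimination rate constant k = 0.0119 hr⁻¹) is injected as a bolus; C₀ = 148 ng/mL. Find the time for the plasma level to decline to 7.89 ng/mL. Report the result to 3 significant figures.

C(t) = C₀ e^(−kt)  ⇒  t = ln(C₀/C) / k
t = ln(148/7.89) / 0.01190 = 2.932 / 0.01190 ≈ 246 hours

246 hours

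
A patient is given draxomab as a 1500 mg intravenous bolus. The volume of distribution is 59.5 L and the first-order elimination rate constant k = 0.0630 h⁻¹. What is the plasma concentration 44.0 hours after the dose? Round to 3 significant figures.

1.58 mg/L

C₀ = dose / V = 1500 / 59.5 = 25.21 mg/L
C(t) = C₀ e^(−kt) = 25.21 × e^(−0.06300 × 44.0) = 25.21 × e^(−2.772) = 25.21 × 0.06254 ≈ 1.58 mg/L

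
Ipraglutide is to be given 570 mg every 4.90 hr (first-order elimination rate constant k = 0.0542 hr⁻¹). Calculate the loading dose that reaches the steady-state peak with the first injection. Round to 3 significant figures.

Accumulation ratio R = 1 / (1 − e^(−kτ)) = 1 / (1 − e^(−0.05420×4.90)) = 1 / (1 − 0.7668) = 4.287
Loading dose = maintenance dose × R = 570 × 4.287 ≈ 2440 mg

2440 mg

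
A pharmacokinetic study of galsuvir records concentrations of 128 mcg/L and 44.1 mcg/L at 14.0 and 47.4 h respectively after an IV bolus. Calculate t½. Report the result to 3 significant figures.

k = ln(C₁/C₂) / (t₂ − t₁) = ln(128/44.1) / (47.4 − 14.0)
  = 1.066 / 33.40 = 0.03190 h⁻¹
t½ = ln 2 / k = ln 2 / 0.03190 ≈ 21.7 hours

21.7 hours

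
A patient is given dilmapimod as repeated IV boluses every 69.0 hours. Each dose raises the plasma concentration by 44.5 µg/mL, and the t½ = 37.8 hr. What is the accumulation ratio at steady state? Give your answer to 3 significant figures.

1.39

k = ln 2 / 37.8 = 0.01834 hr⁻¹
Fraction remaining after one interval: e^(−kτ) = e^(−0.01834 × 69.0) = 0.2822
R = 1 / (1 − 0.2822) = 1 / 0.7178 ≈ 1.39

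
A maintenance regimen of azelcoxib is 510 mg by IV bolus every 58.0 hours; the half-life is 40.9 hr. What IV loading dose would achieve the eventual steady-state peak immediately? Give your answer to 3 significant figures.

k = ln 2 / 40.9 = 0.01695 hr⁻¹
Accumulation ratio R = 1 / (1 − e^(−kτ)) = 1 / (1 − e^(−0.01695×58.0)) = 1 / (1 − 0.3742) = 1.598
Loading dose = maintenance dose × R = 510 × 1.598 ≈ 815 mg

815 mg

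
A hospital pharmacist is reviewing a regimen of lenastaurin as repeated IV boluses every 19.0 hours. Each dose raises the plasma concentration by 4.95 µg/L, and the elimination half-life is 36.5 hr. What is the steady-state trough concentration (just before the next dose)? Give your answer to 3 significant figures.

k = ln 2 / 36.5 = 0.01899 hr⁻¹
Fraction remaining after one interval: e^(−kτ) = e^(−0.01899 × 19.0) = 0.6971
R = 1 / (1 − 0.6971) = 3.301
Css,max = 4.95 × 3.301 = 16.34 µg/L
Css,min = Css,max × e^(−kτ) = 16.34 × 0.6971 ≈ 11.4 µg/L

11.4 µg/L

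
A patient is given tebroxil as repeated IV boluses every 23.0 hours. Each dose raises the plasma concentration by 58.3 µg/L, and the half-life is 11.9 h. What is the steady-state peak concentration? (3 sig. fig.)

k = ln 2 / 11.9 = 0.05825 h⁻¹
Fraction remaining after one interval: e^(−kτ) = e^(−0.05825 × 23.0) = 0.2619
R = 1 / (1 − 0.2619) = 1.355
Css,max = 58.3 × 1.355 ≈ 79.0 µg/L

79.0 µg/L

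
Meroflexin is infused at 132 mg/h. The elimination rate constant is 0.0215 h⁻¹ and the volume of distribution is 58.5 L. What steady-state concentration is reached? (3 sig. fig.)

CL = k · V = 0.0215 × 58.5 = 1.258 L/h
Css = rate / CL = 132 / 1.258 ≈ 105 mg/L

105 mg/L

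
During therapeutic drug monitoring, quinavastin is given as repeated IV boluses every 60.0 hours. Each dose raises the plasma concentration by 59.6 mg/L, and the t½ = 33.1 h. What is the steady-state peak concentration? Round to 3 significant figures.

k = ln 2 / 33.1 = 0.02094 h⁻¹
Fraction remaining after one interval: e^(−kτ) = e^(−0.02094 × 60.0) = 0.2847
R = 1 / (1 − 0.2847) = 1.398
Css,max = 59.6 × 1.398 ≈ 83.3 mg/L

83.3 mg/L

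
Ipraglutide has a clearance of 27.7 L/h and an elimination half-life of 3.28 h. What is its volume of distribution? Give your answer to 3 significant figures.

k = ln 2 / t½ = ln 2 / 3.28 = 0.2113 h⁻¹
V = CL / k = 27.7 / 0.2113 ≈ 131 L

131 L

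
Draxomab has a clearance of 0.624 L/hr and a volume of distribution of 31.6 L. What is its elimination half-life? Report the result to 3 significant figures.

35.1 hours

k = CL / V = 0.624 / 31.6 = 0.01975 hr⁻¹
t½ = ln 2 / k = ln 2 / 0.01975 ≈ 35.1 hours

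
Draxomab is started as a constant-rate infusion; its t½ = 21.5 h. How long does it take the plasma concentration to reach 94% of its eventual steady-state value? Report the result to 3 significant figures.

k = ln 2 / 21.5 = 0.03224 h⁻¹
f = 1 − e^(−kt)  ⇒  t = −ln(1 − f) / k
t = −ln(1 − 0.94) / 0.03224 = 2.813 / 0.03224 ≈ 87.3 hours

87.3 hours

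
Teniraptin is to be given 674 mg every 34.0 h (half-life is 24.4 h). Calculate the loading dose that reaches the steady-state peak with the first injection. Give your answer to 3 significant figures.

k = ln 2 / 24.4 = 0.02841 h⁻¹
Accumulation ratio R = 1 / (1 − e^(−kτ)) = 1 / (1 − e^(−0.02841×34.0)) = 1 / (1 − 0.3807) = 1.615
Loading dose = maintenance dose × R = 674 × 1.615 ≈ 1090 mg

1090 mg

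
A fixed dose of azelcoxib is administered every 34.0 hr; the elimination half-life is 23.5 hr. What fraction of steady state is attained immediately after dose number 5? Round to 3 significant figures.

k = ln 2 / 23.5 = 0.02950 hr⁻¹
f_n = 1 − e^(−nkτ) = 1 − e^(−5 × 0.02950 × 34.0) = 1 − e^(−5.014) = 1 − 0.006643 ≈ 0.993

0.993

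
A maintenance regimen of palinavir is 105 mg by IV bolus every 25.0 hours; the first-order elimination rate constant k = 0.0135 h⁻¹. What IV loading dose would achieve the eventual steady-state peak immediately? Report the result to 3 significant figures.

Accumulation ratio R = 1 / (1 − e^(−kτ)) = 1 / (1 − e^(−0.01350×25.0)) = 1 / (1 − 0.7136) = 3.491
Loading dose = maintenance dose × R = 105 × 3.491 ≈ 367 mg

367 mg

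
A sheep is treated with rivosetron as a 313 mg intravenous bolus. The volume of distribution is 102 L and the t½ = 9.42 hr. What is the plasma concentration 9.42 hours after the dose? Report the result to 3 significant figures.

C₀ = dose / V = 313 / 102 = 3.069 mg/L
k = ln 2 / 9.42 = 0.07358 hr⁻¹
C(t) = C₀ e^(−kt) = 3.069 × e^(−0.07358 × 9.42) = 3.069 × e^(−0.6931) = 3.069 × 0.5000 ≈ 1.53 mg/L

1.53 mg/L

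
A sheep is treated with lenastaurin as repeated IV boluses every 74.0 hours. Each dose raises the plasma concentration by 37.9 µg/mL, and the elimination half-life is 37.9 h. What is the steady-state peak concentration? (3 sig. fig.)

51.1 µg/mL

k = ln 2 / 37.9 = 0.01829 h⁻¹
Fraction remaining after one interval: e^(−kτ) = e^(−0.01829 × 74.0) = 0.2584
R = 1 / (1 − 0.2584) = 1.348
Css,max = 37.9 × 1.348 ≈ 51.1 µg/mL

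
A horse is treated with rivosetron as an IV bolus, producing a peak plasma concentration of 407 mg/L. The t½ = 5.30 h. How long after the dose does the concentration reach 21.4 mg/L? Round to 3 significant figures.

22.5 hours

k = ln 2 / 5.30 = 0.1308 h⁻¹
C(t) = C₀ e^(−kt)  ⇒  t = ln(C₀/C) / k
t = ln(407/21.4) / 0.1308 = 2.945 / 0.1308 ≈ 22.5 hours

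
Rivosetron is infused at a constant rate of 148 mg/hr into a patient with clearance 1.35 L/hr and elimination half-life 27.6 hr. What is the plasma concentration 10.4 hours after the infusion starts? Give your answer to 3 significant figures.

Css = rate / CL = 148 / 1.35 = 109.6 mg/L
k = ln 2 / 27.6 = 0.02511 hr⁻¹
C(t) = Css (1 − e^(−kt)) = 109.6 × (1 − e^(−0.2612)) = 109.6 × 0.2299 ≈ 25.2 mg/L

25.2 mg/L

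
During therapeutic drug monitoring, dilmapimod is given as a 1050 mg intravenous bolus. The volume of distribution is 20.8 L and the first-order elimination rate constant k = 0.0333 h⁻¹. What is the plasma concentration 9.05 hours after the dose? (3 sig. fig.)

C₀ = dose / V = 1050 / 20.8 = 50.48 µg/mL
C(t) = C₀ e^(−kt) = 50.48 × e^(−0.03330 × 9.05) = 50.48 × e^(−0.3014) = 50.48 × 0.7398 ≈ 37.3 µg/mL

37.3 µg/mL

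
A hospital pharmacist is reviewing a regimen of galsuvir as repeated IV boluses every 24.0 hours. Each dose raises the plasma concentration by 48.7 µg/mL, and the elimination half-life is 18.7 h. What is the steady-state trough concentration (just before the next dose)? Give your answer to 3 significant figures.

k = ln 2 / 18.7 = 0.03707 h⁻¹
Fraction remaining after one interval: e^(−kτ) = e^(−0.03707 × 24.0) = 0.4108
R = 1 / (1 − 0.4108) = 1.697
Css,max = 48.7 × 1.697 = 82.66 µg/mL
Css,min = Css,max × e^(−kτ) = 82.66 × 0.4108 ≈ 34.0 µg/mL

34.0 µg/mL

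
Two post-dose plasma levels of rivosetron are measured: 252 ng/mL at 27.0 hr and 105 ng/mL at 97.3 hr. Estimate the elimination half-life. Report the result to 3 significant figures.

k = ln(C₁/C₂) / (t₂ − t₁) = ln(252/105) / (97.3 − 27.0)
  = 0.8755 / 70.30 = 0.01245 hr⁻¹
t½ = ln 2 / k = ln 2 / 0.01245 ≈ 55.7 hours

55.7 hours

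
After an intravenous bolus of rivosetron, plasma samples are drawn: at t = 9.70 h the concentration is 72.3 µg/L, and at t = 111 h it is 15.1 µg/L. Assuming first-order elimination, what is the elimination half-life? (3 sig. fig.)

k = ln(C₁/C₂) / (t₂ − t₁) = ln(72.3/15.1) / (111 − 9.70)
  = 1.566 / 101.3 = 0.01546 h⁻¹
t½ = ln 2 / k = ln 2 / 0.01546 ≈ 44.8 hours

44.8 hours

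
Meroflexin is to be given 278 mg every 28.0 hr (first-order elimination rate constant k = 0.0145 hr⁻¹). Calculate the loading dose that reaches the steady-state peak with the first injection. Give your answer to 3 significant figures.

833 mg

Accumulation ratio R = 1 / (1 − e^(−kτ)) = 1 / (1 − e^(−0.01450×28.0)) = 1 / (1 − 0.6663) = 2.997
Loading dose = maintenance dose × R = 278 × 2.997 ≈ 833 mg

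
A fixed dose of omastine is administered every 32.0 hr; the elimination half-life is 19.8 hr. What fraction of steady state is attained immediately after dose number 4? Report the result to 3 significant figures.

k = ln 2 / 19.8 = 0.03501 hr⁻¹
f_n = 1 − e^(−nkτ) = 1 − e^(−4 × 0.03501 × 32.0) = 1 − e^(−4.481) = 1 − 0.01132 ≈ 0.989

0.989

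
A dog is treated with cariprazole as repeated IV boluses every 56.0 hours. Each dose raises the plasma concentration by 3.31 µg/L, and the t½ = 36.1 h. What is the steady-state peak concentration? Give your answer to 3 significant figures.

k = ln 2 / 36.1 = 0.01920 h⁻¹
Fraction remaining after one interval: e^(−kτ) = e^(−0.01920 × 56.0) = 0.3412
R = 1 / (1 − 0.3412) = 1.518
Css,max = 3.31 × 1.518 ≈ 5.02 µg/L

5.02 µg/L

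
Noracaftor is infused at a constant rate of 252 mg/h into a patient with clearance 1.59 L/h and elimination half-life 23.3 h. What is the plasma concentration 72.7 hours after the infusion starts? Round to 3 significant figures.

140 µg/mL

Css = rate / CL = 252 / 1.59 = 158.5 µg/mL
k = ln 2 / 23.3 = 0.02975 h⁻¹
C(t) = Css (1 − e^(−kt)) = 158.5 × (1 − e^(−2.163)) = 158.5 × 0.8850 ≈ 140 µg/mL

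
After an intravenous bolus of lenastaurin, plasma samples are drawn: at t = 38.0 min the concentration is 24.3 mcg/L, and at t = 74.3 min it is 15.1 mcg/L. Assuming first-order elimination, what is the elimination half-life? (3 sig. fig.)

52.9 minutes

k = ln(C₁/C₂) / (t₂ − t₁) = ln(24.3/15.1) / (74.3 − 38.0)
  = 0.4758 / 36.30 = 0.01311 min⁻¹
t½ = ln 2 / k = ln 2 / 0.01311 ≈ 52.9 minutes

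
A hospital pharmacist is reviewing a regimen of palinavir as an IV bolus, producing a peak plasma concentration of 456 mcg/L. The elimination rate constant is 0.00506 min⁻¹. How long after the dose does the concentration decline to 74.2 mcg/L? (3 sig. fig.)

359 minutes

C(t) = C₀ e^(−kt)  ⇒  t = ln(C₀/C) / k
t = ln(456/74.2) / 0.005060 = 1.816 / 0.005060 ≈ 359 minutes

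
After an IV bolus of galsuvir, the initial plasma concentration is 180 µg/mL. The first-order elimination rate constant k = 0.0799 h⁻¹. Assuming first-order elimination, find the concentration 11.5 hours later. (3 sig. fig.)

71.8 µg/mL

C(t) = C₀ e^(−kt) = 180 × e^(−0.07990 × 11.5) = 180 × e^(−0.9188) = 180 × 0.3990 ≈ 71.8 µg/mL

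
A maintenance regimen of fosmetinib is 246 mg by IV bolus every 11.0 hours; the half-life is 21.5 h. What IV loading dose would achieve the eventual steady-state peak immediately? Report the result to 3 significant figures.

824 mg

k = ln 2 / 21.5 = 0.03224 h⁻¹
Accumulation ratio R = 1 / (1 − e^(−kτ)) = 1 / (1 − e^(−0.03224×11.0)) = 1 / (1 − 0.7014) = 3.349
Loading dose = maintenance dose × R = 246 × 3.349 ≈ 824 mg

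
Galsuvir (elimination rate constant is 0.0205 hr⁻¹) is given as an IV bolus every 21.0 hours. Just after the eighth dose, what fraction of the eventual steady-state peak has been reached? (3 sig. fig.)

f_n = 1 − e^(−nkτ) = 1 − e^(−8 × 0.02050 × 21.0) = 1 − e^(−3.444) = 1 − 0.03194 ≈ 0.968

0.968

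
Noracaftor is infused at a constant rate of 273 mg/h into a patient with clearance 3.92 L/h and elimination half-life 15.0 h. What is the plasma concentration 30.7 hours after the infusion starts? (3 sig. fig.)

Css = rate / CL = 273 / 3.92 = 69.64 mg/L
k = ln 2 / 15.0 = 0.04621 h⁻¹
C(t) = Css (1 − e^(−kt)) = 69.64 × (1 − e^(−1.419)) = 69.64 × 0.7580 ≈ 52.8 mg/L

52.8 mg/L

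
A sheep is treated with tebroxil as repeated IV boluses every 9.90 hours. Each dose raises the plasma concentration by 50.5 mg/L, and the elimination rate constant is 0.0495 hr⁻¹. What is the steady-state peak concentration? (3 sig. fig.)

Fraction remaining after one interval: e^(−kτ) = e^(−0.04950 × 9.90) = 0.6126
R = 1 / (1 − 0.6126) = 2.581
Css,max = 50.5 × 2.581 ≈ 130 mg/L

130 mg/L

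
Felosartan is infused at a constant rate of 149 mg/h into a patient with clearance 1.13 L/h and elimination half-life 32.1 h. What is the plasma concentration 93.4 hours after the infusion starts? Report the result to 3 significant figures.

Css = rate / CL = 149 / 1.13 = 131.9 µg/mL
k = ln 2 / 32.1 = 0.02159 h⁻¹
C(t) = Css (1 − e^(−kt)) = 131.9 × (1 − e^(−2.017)) = 131.9 × 0.8669 ≈ 114 µg/mL

114 µg/mL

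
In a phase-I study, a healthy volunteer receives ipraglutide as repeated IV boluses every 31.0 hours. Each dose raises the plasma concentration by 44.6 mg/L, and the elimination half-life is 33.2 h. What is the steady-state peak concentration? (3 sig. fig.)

k = ln 2 / 33.2 = 0.02088 h⁻¹
Fraction remaining after one interval: e^(−kτ) = e^(−0.02088 × 31.0) = 0.5235
R = 1 / (1 − 0.5235) = 2.099
Css,max = 44.6 × 2.099 ≈ 93.6 mg/L

93.6 mg/L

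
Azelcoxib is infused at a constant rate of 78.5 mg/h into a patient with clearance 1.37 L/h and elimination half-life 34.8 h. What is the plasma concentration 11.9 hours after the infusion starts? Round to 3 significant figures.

12.1 mg/L

Css = rate / CL = 78.5 / 1.37 = 57.30 mg/L
k = ln 2 / 34.8 = 0.01992 h⁻¹
C(t) = Css (1 − e^(−kt)) = 57.30 × (1 − e^(−0.2370)) = 57.30 × 0.2110 ≈ 12.1 mg/L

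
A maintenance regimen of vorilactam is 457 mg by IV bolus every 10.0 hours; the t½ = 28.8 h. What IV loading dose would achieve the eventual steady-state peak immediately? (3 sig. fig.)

k = ln 2 / 28.8 = 0.02407 h⁻¹
Accumulation ratio R = 1 / (1 − e^(−kτ)) = 1 / (1 − e^(−0.02407×10.0)) = 1 / (1 − 0.7861) = 4.675
Loading dose = maintenance dose × R = 457 × 4.675 ≈ 2140 mg

2140 mg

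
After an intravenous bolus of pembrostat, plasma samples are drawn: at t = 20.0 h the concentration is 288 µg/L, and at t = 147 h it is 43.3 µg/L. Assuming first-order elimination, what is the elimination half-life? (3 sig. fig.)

k = ln(C₁/C₂) / (t₂ − t₁) = ln(288/43.3) / (147 − 20.0)
  = 1.895 / 127.0 = 0.01492 h⁻¹
t½ = ln 2 / k = ln 2 / 0.01492 ≈ 46.5 hours

46.5 hours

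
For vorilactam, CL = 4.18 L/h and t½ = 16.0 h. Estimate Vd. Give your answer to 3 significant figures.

k = ln 2 / t½ = ln 2 / 16.0 = 0.04332 h⁻¹
V = CL / k = 4.18 / 0.04332 ≈ 96.5 L

96.5 L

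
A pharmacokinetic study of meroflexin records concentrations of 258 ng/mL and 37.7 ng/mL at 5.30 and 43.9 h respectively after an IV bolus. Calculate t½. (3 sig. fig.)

k = ln(C₁/C₂) / (t₂ − t₁) = ln(258/37.7) / (43.9 − 5.30)
  = 1.923 / 38.60 = 0.04983 h⁻¹
t½ = ln 2 / k = ln 2 / 0.04983 ≈ 13.9 hours

13.9 hours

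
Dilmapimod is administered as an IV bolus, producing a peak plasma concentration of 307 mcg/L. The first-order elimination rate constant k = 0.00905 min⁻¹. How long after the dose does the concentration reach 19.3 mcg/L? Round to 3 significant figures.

C(t) = C₀ e^(−kt)  ⇒  t = ln(C₀/C) / k
t = ln(307/19.3) / 0.009050 = 2.767 / 0.009050 ≈ 306 minutes

306 minutes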